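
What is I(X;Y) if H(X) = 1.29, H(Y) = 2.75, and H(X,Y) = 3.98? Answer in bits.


I(X;Y) = H(X) + H(Y) - H(X,Y) = 1.29 + 2.75 - 3.98 = 0.06

0.06 bits


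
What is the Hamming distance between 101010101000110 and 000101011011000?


Count differing positions: ^ . ^ ^ ^ ^ ^ ^ . . ^ ^ ^ ^ . = 11 differences

11


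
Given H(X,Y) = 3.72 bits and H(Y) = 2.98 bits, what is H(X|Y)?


H(X|Y) = H(X,Y) - H(Y) = 3.72 - 2.98 = 0.74

0.74 bits


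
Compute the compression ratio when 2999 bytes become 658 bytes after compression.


Ratio = original / compressed = 2999 / 658 = 4.5578

4.5578


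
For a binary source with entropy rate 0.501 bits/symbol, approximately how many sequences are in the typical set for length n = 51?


log2|A_typical| = nH = 51 * 0.501 = 25.551, so |A_typical| ~ 2^25.551 = 4.916e+07

4.916e+07


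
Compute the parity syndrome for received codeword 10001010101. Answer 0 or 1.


Syndrome = XOR of all bits = 1 XOR 0 XOR 0 XOR 0 XOR 1 XOR 0 XOR 1 XOR 0 XOR 1 XOR 0 XOR 1 = 1

1


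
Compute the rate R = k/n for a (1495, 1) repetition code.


Rate = k/n = 1/1495

1/1495


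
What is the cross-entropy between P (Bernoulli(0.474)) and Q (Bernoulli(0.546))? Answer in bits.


H(P,Q) = -p*log2(q) - (1-p)*log2(1-q). -0.474*log2(0.546) = 0.413815; -0.526*log2(0.454) = 0.599238. H(P,Q) = 0.413815 + 0.599238 = 1.0131

1.0131 bits


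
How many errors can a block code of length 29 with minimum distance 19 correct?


Correction capability = floor((d-1)/2) = floor((19-1)/2) = 9

9 errors


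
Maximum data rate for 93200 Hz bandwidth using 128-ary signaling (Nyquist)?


Rate = 2 * B * log2(M) = 2 * 93200 * 7.0 = 1304800.0

1304800.0 bps


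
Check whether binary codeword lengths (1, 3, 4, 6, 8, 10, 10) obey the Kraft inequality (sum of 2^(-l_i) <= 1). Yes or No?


Kraft sum = sum(2^(-l_i)) = 0.709, need <= 1. Result: satisfied (a binary prefix-free code with these lengths exists)

Yes


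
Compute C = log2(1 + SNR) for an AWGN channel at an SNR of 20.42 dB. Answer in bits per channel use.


SNR_linear = 10^(20.42/10) = 110.1539; C = log2(1 + SNR_linear) = log2(1 + 110.1539) = 6.7964

6.7964 bits/channel use


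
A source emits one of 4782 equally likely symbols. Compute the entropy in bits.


H = log2(n) = log2(4782) = 12.2234

12.2234 bits


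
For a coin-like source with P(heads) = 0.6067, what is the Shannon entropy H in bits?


H = -p*log2(p) - (1-p)*log2(1-p). -0.6067*log2(0.6067) = 0.437397; -0.3933*log2(0.3933) = 0.529499. H = 0.437397 + 0.529499 = 0.9669

0.9669 bits


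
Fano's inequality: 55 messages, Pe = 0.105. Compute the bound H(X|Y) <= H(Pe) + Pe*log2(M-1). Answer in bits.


H(Pe) = -Pe*log2(Pe) - (1-Pe)*log2(1-Pe) = -0.105*log2(0.105) - 0.895*log2(0.895) = 0.341412 + 0.143236 = 0.4846. Pe*log2(M-1) = 0.105*log2(54) = 0.604263. Bound = H(Pe) + Pe*log2(M-1) = 0.341412 + 0.143236 + 0.604263 = 1.0889

1.0889 bits


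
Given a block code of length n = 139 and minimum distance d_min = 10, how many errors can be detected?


Detection capability = d_min - 1 = 10 - 1 = 9

9 errors


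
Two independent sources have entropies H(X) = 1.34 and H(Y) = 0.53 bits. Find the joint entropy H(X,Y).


For independent variables, H(X,Y) = H(X) + H(Y) = 1.34 + 0.53 = 1.87

1.87 bits


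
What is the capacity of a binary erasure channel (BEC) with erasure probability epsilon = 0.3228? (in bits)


C = 1 - epsilon = 1 - 0.3228 = 0.6772

0.6772 bits


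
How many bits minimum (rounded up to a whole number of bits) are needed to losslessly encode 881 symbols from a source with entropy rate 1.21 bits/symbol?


Minimum bits >= n * H = 881 * 1.21 = 1066.01, rounded up to a whole number of bits = 1067

1067 bits


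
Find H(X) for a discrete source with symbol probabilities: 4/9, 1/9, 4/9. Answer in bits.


H = -sum(p_i * log2(p_i)). Terms: -(4/9)*log2(4/9) = 0.519967; -(1/9)*log2(1/9) = 0.352214; -(4/9)*log2(4/9) = 0.519967. H = 0.519967 + 0.352214 + 0.519967 = 1.3921

1.3921 bits


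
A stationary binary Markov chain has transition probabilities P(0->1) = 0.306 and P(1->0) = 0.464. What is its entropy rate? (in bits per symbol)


Stationary distribution: pi_0 = p10/(p01+p10) = 0.6026, pi_1 = 0.3974. Entropy rate H' = pi_0*H(p01) + pi_1*H(p10) = 0.6026*0.8885 + 0.3974*0.9963 = 0.9313

0.9313 bits/symbol


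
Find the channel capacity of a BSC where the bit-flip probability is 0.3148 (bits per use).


H(p) = -p*log2(p) - (1-p)*log2(1-p) = -0.3148*log2(0.3148) - 0.6852*log2(0.6852) = 0.524927 + 0.373710 = 0.8986. C = 1 - H(p) = 1 - 0.8986 = 0.1014

0.1014 bits


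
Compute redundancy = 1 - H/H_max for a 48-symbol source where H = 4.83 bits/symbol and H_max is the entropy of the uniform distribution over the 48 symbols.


H_max = log2(K) = log2(48) = 5.585 bits/symbol. Redundancy = 1 - H/H_max = 1 - 4.83/5.585 = 1 - 0.8648 = 0.1352

0.1352


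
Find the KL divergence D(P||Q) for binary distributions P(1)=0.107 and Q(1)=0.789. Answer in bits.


KL = p*log2(p/q) + (1-p)*log2((1-p)/(1-q)) = 0.107*log2(0.107/0.789) + 0.893*log2(0.893/0.211) = 1.5503

1.5503 bits


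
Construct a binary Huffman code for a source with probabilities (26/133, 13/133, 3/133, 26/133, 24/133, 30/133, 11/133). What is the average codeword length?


Huffman construction (repeatedly merge the two least-probable nodes; each merge adds 1 bit to every symbol beneath it): 3/133 + 11/133 = 2/19; 13/133 + 2/19 = 27/133; 24/133 + 26/133 = 50/133; 26/133 + 27/133 = 53/133; 30/133 + 50/133 = 80/133; 53/133 + 80/133 = 1. Resulting codeword lengths (in the order the probabilities were given): (3, 3, 4, 2, 3, 2, 4). L_avg = sum(p_i * l_i) = 26/133*3 + 13/133*3 + 3/133*4 + 26/133*2 + 24/133*3 + 30/133*2 + 11/133*4 = 51/19 = 2.6842

2.6842 bits


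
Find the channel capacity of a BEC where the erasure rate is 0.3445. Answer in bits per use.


C = 1 - epsilon = 1 - 0.3445 = 0.6555

0.6555 bits


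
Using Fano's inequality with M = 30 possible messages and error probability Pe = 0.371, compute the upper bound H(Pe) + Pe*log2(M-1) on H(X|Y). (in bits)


H(Pe) = -Pe*log2(Pe) - (1-Pe)*log2(1-Pe) = -0.371*log2(0.371) - 0.629*log2(0.629) = 0.530719 + 0.420718 = 0.9514. Pe*log2(M-1) = 0.371*log2(29) = 1.802311. Bound = H(Pe) + Pe*log2(M-1) = 0.530719 + 0.420718 + 1.802311 = 2.7537

2.7537 bits


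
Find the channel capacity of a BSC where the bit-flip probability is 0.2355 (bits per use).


H(p) = -p*log2(p) - (1-p)*log2(1-p) = -0.2355*log2(0.2355) - 0.7645*log2(0.7645) = 0.491300 + 0.296176 = 0.7875. C = 1 - H(p) = 1 - 0.7875 = 0.2125

0.2125 bits


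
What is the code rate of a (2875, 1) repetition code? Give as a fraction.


Rate = k/n = 1/2875

1/2875


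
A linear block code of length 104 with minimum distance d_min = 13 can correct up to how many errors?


Correction capability = floor((d-1)/2) = floor((13-1)/2) = 6

6 errors


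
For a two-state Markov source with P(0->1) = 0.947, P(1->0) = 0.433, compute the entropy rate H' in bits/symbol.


Stationary distribution: pi_0 = p10/(p01+p10) = 0.3138, pi_1 = 0.6862. Entropy rate H' = pi_0*H(p01) + pi_1*H(p10) = 0.3138*0.299 + 0.6862*0.987 = 0.7711

0.7711 bits/symbol


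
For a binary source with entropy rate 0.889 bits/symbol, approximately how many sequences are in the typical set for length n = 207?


log2|A_typical| = nH = 207 * 0.889 = 184.023, so |A_typical| ~ 2^184.023 = 2.491e+55

2.491e+55


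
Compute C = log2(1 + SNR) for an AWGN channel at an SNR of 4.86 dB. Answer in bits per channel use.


SNR_linear = 10^(4.86/10) = 3.062; C = log2(1 + SNR_linear) = log2(1 + 3.062) = 2.0222

2.0222 bits/channel use


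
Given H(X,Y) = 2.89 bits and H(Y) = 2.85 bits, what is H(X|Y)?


H(X|Y) = H(X,Y) - H(Y) = 2.89 - 2.85 = 0.04

0.04 bits


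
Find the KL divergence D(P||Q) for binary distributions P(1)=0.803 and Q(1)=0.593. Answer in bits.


KL = p*log2(p/q) + (1-p)*log2((1-p)/(1-q)) = 0.803*log2(0.803/0.593) + 0.197*log2(0.197/0.407) = 0.145

0.145 bits


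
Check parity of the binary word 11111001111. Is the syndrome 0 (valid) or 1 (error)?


Syndrome = XOR of all bits = 1 XOR 1 XOR 1 XOR 1 XOR 1 XOR 0 XOR 0 XOR 1 XOR 1 XOR 1 XOR 1 = 1

1


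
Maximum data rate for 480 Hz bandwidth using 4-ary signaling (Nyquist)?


Rate = 2 * B * log2(M) = 2 * 480 * 2.0 = 1920.0

1920.0 bps


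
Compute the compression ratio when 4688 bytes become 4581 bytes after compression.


Ratio = original / compressed = 4688 / 4581 = 1.0234

1.0234


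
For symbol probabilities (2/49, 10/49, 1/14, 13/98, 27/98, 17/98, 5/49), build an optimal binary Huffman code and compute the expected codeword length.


Huffman construction (repeatedly merge the two least-probable nodes; each merge adds 1 bit to every symbol beneath it): 2/49 + 1/14 = 11/98; 5/49 + 11/98 = 3/14; 13/98 + 17/98 = 15/49; 10/49 + 3/14 = 41/98; 27/98 + 15/49 = 57/98; 41/98 + 57/98 = 1. Resulting codeword lengths (in the order the probabilities were given): (4, 2, 4, 3, 2, 3, 3). L_avg = sum(p_i * l_i) = 2/49*4 + 10/49*2 + 1/14*4 + 13/98*3 + 27/98*2 + 17/98*3 + 5/49*3 = 129/49 = 2.6327

2.6327 bits


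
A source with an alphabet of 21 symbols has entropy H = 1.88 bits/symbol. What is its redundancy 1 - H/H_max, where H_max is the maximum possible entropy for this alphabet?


H_max = log2(K) = log2(21) = 4.3923 bits/symbol. Redundancy = 1 - H/H_max = 1 - 1.88/4.3923 = 1 - 0.428 = 0.572

0.572


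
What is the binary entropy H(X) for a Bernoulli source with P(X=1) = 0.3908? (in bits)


H = -p*log2(p) - (1-p)*log2(1-p). -0.3908*log2(0.3908) = 0.529728; -0.6092*log2(0.6092) = 0.435585. H = 0.529728 + 0.435585 = 0.9653

0.9653 bits


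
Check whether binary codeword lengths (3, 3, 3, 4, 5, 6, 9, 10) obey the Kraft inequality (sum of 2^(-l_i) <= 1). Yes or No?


Kraft sum = sum(2^(-l_i)) = 0.4873, need <= 1. Result: satisfied (a binary prefix-free code with these lengths exists)

Yes


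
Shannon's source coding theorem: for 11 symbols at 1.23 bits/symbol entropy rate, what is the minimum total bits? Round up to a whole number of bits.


Minimum bits >= n * H = 11 * 1.23 = 13.53, rounded up to a whole number of bits = 14

14 bits


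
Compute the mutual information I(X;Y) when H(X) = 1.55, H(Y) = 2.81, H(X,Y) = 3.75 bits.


I(X;Y) = H(X) + H(Y) - H(X,Y) = 1.55 + 2.81 - 3.75 = 0.61

0.61 bits


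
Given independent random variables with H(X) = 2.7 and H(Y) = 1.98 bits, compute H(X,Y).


For independent variables, H(X,Y) = H(X) + H(Y) = 2.7 + 1.98 = 4.68

4.68 bits


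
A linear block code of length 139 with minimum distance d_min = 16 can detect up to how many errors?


Detection capability = d_min - 1 = 16 - 1 = 15

15 errors


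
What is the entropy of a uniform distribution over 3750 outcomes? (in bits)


H = log2(n) = log2(3750) = 11.8727

11.8727 bits


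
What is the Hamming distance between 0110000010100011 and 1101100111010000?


Count differing positions: ^ . ^ ^ ^ . . ^ . ^ ^ ^ . . ^ ^ = 10 differences

10


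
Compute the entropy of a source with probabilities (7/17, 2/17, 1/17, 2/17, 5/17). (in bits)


H = -sum(p_i * log2(p_i)). Terms: -(7/17)*log2(7/17) = 0.527103; -(2/17)*log2(2/17) = 0.363231; -(1/17)*log2(1/17) = 0.240439; -(2/17)*log2(2/17) = 0.363231; -(5/17)*log2(5/17) = 0.519275. H = 0.527103 + 0.363231 + 0.240439 + 0.363231 + 0.519275 = 2.0133

2.0133 bits


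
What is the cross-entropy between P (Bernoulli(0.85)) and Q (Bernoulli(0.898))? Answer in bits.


H(P,Q) = -p*log2(q) - (1-p)*log2(1-q). -0.85*log2(0.898) = 0.131931; -0.15*log2(0.102) = 0.494004. H(P,Q) = 0.131931 + 0.494004 = 0.6259

0.6259 bits


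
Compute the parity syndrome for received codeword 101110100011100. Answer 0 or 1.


Syndrome = XOR of all bits = 1 XOR 0 XOR 1 XOR 1 XOR 1 XOR 0 XOR 1 XOR 0 XOR 0 XOR 0 XOR 1 XOR 1 XOR 1 XOR 0 XOR 0 = 0

0


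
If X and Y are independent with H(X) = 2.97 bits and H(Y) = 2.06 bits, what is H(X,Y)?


For independent variables, H(X,Y) = H(X) + H(Y) = 2.97 + 2.06 = 5.03

5.03 bits


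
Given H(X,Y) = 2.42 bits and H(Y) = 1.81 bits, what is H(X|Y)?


H(X|Y) = H(X,Y) - H(Y) = 2.42 - 1.81 = 0.61

0.61 bits


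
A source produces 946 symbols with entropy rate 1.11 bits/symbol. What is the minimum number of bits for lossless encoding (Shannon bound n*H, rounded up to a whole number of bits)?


Minimum bits >= n * H = 946 * 1.11 = 1050.06, rounded up to a whole number of bits = 1051

1051 bits


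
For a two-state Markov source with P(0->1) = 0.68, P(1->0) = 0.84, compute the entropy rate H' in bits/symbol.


Stationary distribution: pi_0 = p10/(p01+p10) = 0.5526, pi_1 = 0.4474. Entropy rate H' = pi_0*H(p01) + pi_1*H(p10) = 0.5526*0.9044 + 0.4474*0.6343 = 0.7836

0.7836 bits/symbol


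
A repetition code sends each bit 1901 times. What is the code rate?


Rate = k/n = 1/1901

1/1901


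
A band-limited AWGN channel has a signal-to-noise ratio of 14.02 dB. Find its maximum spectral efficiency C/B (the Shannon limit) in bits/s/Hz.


SNR_linear = 10^(14.02/10) = 25.2348; C/B = log2(1 + SNR_linear) = log2(1 + 25.2348) = 4.7134

4.7134 bits/s/Hz


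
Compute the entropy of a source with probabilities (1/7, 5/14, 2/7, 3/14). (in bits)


H = -sum(p_i * log2(p_i)). Terms: -(1/7)*log2(1/7) = 0.401051; -(5/14)*log2(5/14) = 0.530510; -(2/7)*log2(2/7) = 0.516387; -(3/14)*log2(3/14) = 0.476227. H = 0.401051 + 0.530510 + 0.516387 + 0.476227 = 1.9242

1.9242 bits


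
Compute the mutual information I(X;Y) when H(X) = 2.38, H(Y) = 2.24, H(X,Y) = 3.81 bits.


I(X;Y) = H(X) + H(Y) - H(X,Y) = 2.38 + 2.24 - 3.81 = 0.81

0.81 bits


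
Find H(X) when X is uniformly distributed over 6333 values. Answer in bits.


H = log2(n) = log2(6333) = 12.6287

12.6287 bits


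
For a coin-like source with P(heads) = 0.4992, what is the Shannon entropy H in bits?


H = -p*log2(p) - (1-p)*log2(1-p). -0.4992*log2(0.4992) = 0.500353; -0.5008*log2(0.5008) = 0.499645. H = 0.500353 + 0.499645 = 1.0

1.0 bits


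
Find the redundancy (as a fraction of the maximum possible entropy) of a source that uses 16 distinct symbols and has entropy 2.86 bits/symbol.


H_max = log2(K) = log2(16) = 4.0 bits/symbol. Redundancy = 1 - H/H_max = 1 - 2.86/4.0 = 1 - 0.715 = 0.285

0.285


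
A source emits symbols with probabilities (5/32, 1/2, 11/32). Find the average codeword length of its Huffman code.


Huffman construction (repeatedly merge the two least-probable nodes; each merge adds 1 bit to every symbol beneath it): 5/32 + 11/32 = 1/2; 1/2 + 1/2 = 1. Resulting codeword lengths (in the order the probabilities were given): (2, 1, 2). L_avg = sum(p_i * l_i) = 5/32*2 + 1/2*1 + 11/32*2 = 3/2 = 1.5

1.5 bits


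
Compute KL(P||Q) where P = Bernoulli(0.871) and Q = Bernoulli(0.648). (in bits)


KL = p*log2(p/q) + (1-p)*log2((1-p)/(1-q)) = 0.871*log2(0.871/0.648) + 0.129*log2(0.129/0.352) = 0.1848

0.1848 bits


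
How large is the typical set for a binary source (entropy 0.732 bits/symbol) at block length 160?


log2|A_typical| = nH = 160 * 0.732 = 117.12, so |A_typical| ~ 2^117.12 = 1.806e+35

1.806e+35


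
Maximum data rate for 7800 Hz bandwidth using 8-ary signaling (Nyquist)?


Rate = 2 * B * log2(M) = 2 * 7800 * 3.0 = 46800.0

46800.0 bps


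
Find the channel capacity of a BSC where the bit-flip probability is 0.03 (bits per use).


H(p) = -p*log2(p) - (1-p)*log2(1-p) = -0.03*log2(0.03) - 0.97*log2(0.97) = 0.151767 + 0.042625 = 0.1944. C = 1 - H(p) = 1 - 0.1944 = 0.8056

0.8056 bits


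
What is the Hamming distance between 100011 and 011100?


Count differing positions: ^ ^ ^ ^ ^ ^ = 6 differences

6


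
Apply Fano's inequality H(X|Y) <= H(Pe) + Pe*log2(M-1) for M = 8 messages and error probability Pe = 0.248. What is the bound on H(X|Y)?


H(Pe) = -Pe*log2(Pe) - (1-Pe)*log2(1-Pe) = -0.248*log2(0.248) - 0.752*log2(0.752) = 0.498874 + 0.309219 = 0.8081. Pe*log2(M-1) = 0.248*log2(7) = 0.696224. Bound = H(Pe) + Pe*log2(M-1) = 0.498874 + 0.309219 + 0.696224 = 1.5043

1.5043 bits


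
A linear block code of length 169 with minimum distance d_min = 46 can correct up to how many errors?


Correction capability = floor((d-1)/2) = floor((46-1)/2) = 22

22 errors


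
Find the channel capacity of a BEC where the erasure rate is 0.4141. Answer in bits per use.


C = 1 - epsilon = 1 - 0.4141 = 0.5859

0.5859 bits


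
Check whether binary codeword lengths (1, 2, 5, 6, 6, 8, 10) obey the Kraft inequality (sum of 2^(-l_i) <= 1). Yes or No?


Kraft sum = sum(2^(-l_i)) = 0.8174, need <= 1. Result: satisfied (a binary prefix-free code with these lengths exists)

Yes


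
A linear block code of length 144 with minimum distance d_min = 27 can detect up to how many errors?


Detection capability = d_min - 1 = 27 - 1 = 26

26 errors


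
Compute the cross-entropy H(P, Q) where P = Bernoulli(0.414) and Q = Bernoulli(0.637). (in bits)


H(P,Q) = -p*log2(q) - (1-p)*log2(1-q). -0.414*log2(0.637) = 0.269363; -0.586*log2(0.363) = 0.856708. H(P,Q) = 0.269363 + 0.856708 = 1.1261

1.1261 bits


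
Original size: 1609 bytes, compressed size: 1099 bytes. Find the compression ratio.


Ratio = original / compressed = 1609 / 1099 = 1.4641

1.4641


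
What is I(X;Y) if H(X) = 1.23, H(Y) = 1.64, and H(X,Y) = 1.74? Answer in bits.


I(X;Y) = H(X) + H(Y) - H(X,Y) = 1.23 + 1.64 - 1.74 = 1.13

1.13 bits


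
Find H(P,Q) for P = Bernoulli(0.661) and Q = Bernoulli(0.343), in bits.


H(P,Q) = -p*log2(q) - (1-p)*log2(1-q). -0.661*log2(0.343) = 1.020399; -0.339*log2(0.657) = 0.205446. H(P,Q) = 1.020399 + 0.205446 = 1.2258

1.2258 bits


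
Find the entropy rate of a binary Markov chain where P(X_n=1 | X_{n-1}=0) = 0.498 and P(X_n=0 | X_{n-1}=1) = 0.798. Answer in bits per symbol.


Stationary distribution: pi_0 = p10/(p01+p10) = 0.6157, pi_1 = 0.3843. Entropy rate H' = pi_0*H(p01) + pi_1*H(p10) = 0.6157*1.0 + 0.3843*0.7259 = 0.8947

0.8947 bits/symbol


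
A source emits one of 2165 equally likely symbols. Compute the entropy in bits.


H = log2(n) = log2(2165) = 11.0802

11.0802 bits


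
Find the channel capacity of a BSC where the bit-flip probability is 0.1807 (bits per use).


H(p) = -p*log2(p) - (1-p)*log2(1-p) = -0.1807*log2(0.1807) - 0.8193*log2(0.8193) = 0.446028 + 0.235578 = 0.6816. C = 1 - H(p) = 1 - 0.6816 = 0.3184

0.3184 bits


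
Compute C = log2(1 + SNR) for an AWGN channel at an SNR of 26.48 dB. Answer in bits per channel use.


SNR_linear = 10^(26.48/10) = 444.6313; C = log2(1 + SNR_linear) = log2(1 + 444.6313) = 8.7997

8.7997 bits/channel use


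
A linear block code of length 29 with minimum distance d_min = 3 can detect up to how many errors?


Detection capability = d_min - 1 = 3 - 1 = 2

2 errors


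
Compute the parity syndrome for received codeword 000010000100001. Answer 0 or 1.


Syndrome = XOR of all bits = 0 XOR 0 XOR 0 XOR 0 XOR 1 XOR 0 XOR 0 XOR 0 XOR 0 XOR 1 XOR 0 XOR 0 XOR 0 XOR 0 XOR 1 = 1

1


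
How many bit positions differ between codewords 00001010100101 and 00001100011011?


Count differing positions: . . . . . ^ ^ . ^ ^ ^ ^ ^ . = 7 differences

7


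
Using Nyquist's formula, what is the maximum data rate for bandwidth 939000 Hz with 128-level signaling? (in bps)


Rate = 2 * B * log2(M) = 2 * 939000 * 7.0 = 13146000.0

13146000.0 bps


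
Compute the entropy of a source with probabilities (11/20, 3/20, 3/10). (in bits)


H = -sum(p_i * log2(p_i)). Terms: -(11/20)*log2(11/20) = 0.474373; -(3/20)*log2(3/20) = 0.410545; -(3/10)*log2(3/10) = 0.521090. H = 0.474373 + 0.410545 + 0.521090 = 1.406

1.406 bits


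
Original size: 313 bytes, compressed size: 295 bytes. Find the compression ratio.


Ratio = original / compressed = 313 / 295 = 1.061

1.061


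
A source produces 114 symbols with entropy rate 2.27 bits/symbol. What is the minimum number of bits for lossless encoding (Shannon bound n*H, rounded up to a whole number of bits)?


Minimum bits >= n * H = 114 * 2.27 = 258.78, rounded up to a whole number of bits = 259

259 bits


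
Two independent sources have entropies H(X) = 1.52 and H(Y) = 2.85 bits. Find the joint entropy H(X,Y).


For independent variables, H(X,Y) = H(X) + H(Y) = 1.52 + 2.85 = 4.37

4.37 bits


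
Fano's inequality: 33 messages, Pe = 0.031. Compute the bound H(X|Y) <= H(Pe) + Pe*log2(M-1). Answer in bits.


H(Pe) = -Pe*log2(Pe) - (1-Pe)*log2(1-Pe) = -0.031*log2(0.031) - 0.969*log2(0.969) = 0.155359 + 0.044023 = 0.1994. Pe*log2(M-1) = 0.031*log2(32) = 0.155000. Bound = H(Pe) + Pe*log2(M-1) = 0.155359 + 0.044023 + 0.155000 = 0.3544

0.3544 bits


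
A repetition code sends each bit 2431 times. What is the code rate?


Rate = k/n = 1/2431

1/2431


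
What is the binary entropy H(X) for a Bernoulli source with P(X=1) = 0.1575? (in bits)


H = -p*log2(p) - (1-p)*log2(1-p). -0.1575*log2(0.1575) = 0.419986; -0.8425*log2(0.8425) = 0.208309. H = 0.419986 + 0.208309 = 0.6283

0.6283 bits


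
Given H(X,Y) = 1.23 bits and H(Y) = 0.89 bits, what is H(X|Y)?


H(X|Y) = H(X,Y) - H(Y) = 1.23 - 0.89 = 0.34

0.34 bits


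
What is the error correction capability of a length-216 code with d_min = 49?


Correction capability = floor((d-1)/2) = floor((49-1)/2) = 24

24 errors


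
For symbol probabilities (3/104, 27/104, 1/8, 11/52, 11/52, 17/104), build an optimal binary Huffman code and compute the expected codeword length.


Huffman construction (repeatedly merge the two least-probable nodes; each merge adds 1 bit to every symbol beneath it): 3/104 + 1/8 = 2/13; 2/13 + 17/104 = 33/104; 11/52 + 11/52 = 11/26; 27/104 + 33/104 = 15/26; 11/26 + 15/26 = 1. Resulting codeword lengths (in the order the probabilities were given): (4, 2, 4, 2, 2, 3). L_avg = sum(p_i * l_i) = 3/104*4 + 27/104*2 + 1/8*4 + 11/52*2 + 11/52*2 + 17/104*3 = 257/104 = 2.4712

2.4712 bits


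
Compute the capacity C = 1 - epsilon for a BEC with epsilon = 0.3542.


C = 1 - epsilon = 1 - 0.3542 = 0.6458

0.6458 bits


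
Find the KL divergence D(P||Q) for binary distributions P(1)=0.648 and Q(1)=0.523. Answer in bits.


KL = p*log2(p/q) + (1-p)*log2((1-p)/(1-q)) = 0.648*log2(0.648/0.523) + 0.352*log2(0.352/0.477) = 0.046

0.046 bits


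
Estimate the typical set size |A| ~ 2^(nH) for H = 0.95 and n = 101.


log2|A_typical| = nH = 101 * 0.95 = 95.95, so |A_typical| ~ 2^95.95 = 7.653e+28

7.653e+28


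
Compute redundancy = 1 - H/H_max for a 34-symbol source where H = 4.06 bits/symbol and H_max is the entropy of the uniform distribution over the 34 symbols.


H_max = log2(K) = log2(34) = 5.0875 bits/symbol. Redundancy = 1 - H/H_max = 1 - 4.06/5.0875 = 1 - 0.798 = 0.202

0.202


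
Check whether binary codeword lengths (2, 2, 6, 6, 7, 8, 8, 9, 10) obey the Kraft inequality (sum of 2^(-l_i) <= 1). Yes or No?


Kraft sum = sum(2^(-l_i)) = 0.5498, need <= 1. Result: satisfied (a binary prefix-free code with these lengths exists)

Yes


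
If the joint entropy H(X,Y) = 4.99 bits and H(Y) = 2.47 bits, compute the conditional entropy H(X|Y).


H(X|Y) = H(X,Y) - H(Y) = 4.99 - 2.47 = 2.52

2.52 bits


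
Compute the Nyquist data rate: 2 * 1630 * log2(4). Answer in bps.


Rate = 2 * B * log2(M) = 2 * 1630 * 2.0 = 6520.0

6520.0 bps


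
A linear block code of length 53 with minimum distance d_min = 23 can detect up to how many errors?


Detection capability = d_min - 1 = 23 - 1 = 22

22 errors


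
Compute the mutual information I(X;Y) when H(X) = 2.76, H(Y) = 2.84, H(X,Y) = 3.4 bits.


I(X;Y) = H(X) + H(Y) - H(X,Y) = 2.76 + 2.84 - 3.4 = 2.2

2.2 bits


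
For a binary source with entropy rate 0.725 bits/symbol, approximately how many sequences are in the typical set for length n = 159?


log2|A_typical| = nH = 159 * 0.725 = 115.275, so |A_typical| ~ 2^115.275 = 5.026e+34

5.026e+34


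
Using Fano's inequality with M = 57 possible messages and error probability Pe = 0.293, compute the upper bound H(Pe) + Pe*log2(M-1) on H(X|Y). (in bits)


H(Pe) = -Pe*log2(Pe) - (1-Pe)*log2(1-Pe) = -0.293*log2(0.293) - 0.707*log2(0.707) = 0.518911 + 0.353654 = 0.8726. Pe*log2(M-1) = 0.293*log2(56) = 1.701555. Bound = H(Pe) + Pe*log2(M-1) = 0.518911 + 0.353654 + 1.701555 = 2.5741

2.5741 bits


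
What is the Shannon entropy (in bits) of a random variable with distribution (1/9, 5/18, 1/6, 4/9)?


H = -sum(p_i * log2(p_i)). Terms: -(1/9)*log2(1/9) = 0.352214; -(5/18)*log2(5/18) = 0.513332; -(1/6)*log2(1/6) = 0.430827; -(4/9)*log2(4/9) = 0.519967. H = 0.352214 + 0.513332 + 0.430827 + 0.519967 = 1.8163

1.8163 bits


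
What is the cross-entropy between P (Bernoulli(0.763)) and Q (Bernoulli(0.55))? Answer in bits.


H(P,Q) = -p*log2(q) - (1-p)*log2(1-q). -0.763*log2(0.55) = 0.658085; -0.237*log2(0.45) = 0.273025. H(P,Q) = 0.658085 + 0.273025 = 0.9311

0.9311 bits


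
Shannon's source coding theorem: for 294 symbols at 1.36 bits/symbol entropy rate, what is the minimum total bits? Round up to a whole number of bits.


Minimum bits >= n * H = 294 * 1.36 = 399.84, rounded up to a whole number of bits = 400

400 bits


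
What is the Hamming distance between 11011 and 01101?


Count differing positions: ^ . ^ ^ . = 3 differences

3


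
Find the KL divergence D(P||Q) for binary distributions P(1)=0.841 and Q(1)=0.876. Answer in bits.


KL = p*log2(p/q) + (1-p)*log2((1-p)/(1-q)) = 0.841*log2(0.841/0.876) + 0.159*log2(0.159/0.124) = 0.0076

0.0076 bits


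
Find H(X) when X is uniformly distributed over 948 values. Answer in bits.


H = log2(n) = log2(948) = 9.8887

9.8887 bits


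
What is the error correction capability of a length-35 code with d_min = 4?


Correction capability = floor((d-1)/2) = floor((4-1)/2) = 1

1 errors


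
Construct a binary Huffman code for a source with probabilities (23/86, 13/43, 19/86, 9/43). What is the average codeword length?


Huffman construction (repeatedly merge the two least-probable nodes; each merge adds 1 bit to every symbol beneath it): 9/43 + 19/86 = 37/86; 23/86 + 13/43 = 49/86; 37/86 + 49/86 = 1. Resulting codeword lengths (in the order the probabilities were given): (2, 2, 2, 2). L_avg = sum(p_i * l_i) = 23/86*2 + 13/43*2 + 19/86*2 + 9/43*2 = 2

2.0 bits


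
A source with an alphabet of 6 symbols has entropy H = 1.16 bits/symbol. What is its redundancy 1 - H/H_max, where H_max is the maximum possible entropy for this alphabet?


H_max = log2(K) = log2(6) = 2.585 bits/symbol. Redundancy = 1 - H/H_max = 1 - 1.16/2.585 = 1 - 0.4487 = 0.5513

0.5513


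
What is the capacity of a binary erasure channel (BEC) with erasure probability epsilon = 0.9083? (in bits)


C = 1 - epsilon = 1 - 0.9083 = 0.0917

0.0917 bits


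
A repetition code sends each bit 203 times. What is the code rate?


Rate = k/n = 1/203

1/203


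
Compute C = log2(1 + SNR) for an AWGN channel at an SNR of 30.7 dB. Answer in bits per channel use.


SNR_linear = 10^(30.7/10) = 1174.8976; C = log2(1 + SNR_linear) = log2(1 + 1174.8976) = 10.1995

10.1995 bits/channel use


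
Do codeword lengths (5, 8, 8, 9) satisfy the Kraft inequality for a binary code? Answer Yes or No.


Kraft sum = sum(2^(-l_i)) = 0.041, need <= 1. Result: satisfied (a binary prefix-free code with these lengths exists)

Yes


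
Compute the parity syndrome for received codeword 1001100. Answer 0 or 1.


Syndrome = XOR of all bits = 1 XOR 0 XOR 0 XOR 1 XOR 1 XOR 0 XOR 0 = 1

1


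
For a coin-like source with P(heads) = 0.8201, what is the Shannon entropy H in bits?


H = -p*log2(p) - (1-p)*log2(1-p). -0.8201*log2(0.8201) = 0.234654; -0.1799*log2(0.1799) = 0.445204. H = 0.234654 + 0.445204 = 0.6799

0.6799 bits


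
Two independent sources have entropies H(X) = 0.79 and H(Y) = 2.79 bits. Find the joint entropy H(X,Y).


For independent variables, H(X,Y) = H(X) + H(Y) = 0.79 + 2.79 = 3.58

3.58 bits


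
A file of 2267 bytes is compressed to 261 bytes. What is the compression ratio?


Ratio = original / compressed = 2267 / 261 = 8.6858

8.6858


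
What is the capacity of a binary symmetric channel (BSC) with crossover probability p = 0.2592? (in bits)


H(p) = -p*log2(p) - (1-p)*log2(1-p) = -0.2592*log2(0.2592) - 0.7408*log2(0.7408) = 0.504886 + 0.320651 = 0.8255. C = 1 - H(p) = 1 - 0.8255 = 0.1745

0.1745 bits


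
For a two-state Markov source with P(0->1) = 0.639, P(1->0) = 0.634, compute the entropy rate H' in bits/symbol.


Stationary distribution: pi_0 = p10/(p01+p10) = 0.498, pi_1 = 0.502. Entropy rate H' = pi_0*H(p01) + pi_1*H(p10) = 0.498*0.9435 + 0.502*0.9476 = 0.9455

0.9455 bits/symbol


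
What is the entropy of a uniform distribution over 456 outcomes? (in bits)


H = log2(n) = log2(456) = 8.8329

8.8329 bits


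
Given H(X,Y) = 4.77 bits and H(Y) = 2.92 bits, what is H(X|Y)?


H(X|Y) = H(X,Y) - H(Y) = 4.77 - 2.92 = 1.85

1.85 bits


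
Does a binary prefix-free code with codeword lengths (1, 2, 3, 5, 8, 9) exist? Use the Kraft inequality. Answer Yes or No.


Kraft sum = sum(2^(-l_i)) = 0.9121, need <= 1. Result: satisfied (a binary prefix-free code with these lengths exists)

Yes


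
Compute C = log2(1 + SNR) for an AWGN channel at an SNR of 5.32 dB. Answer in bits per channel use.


SNR_linear = 10^(5.32/10) = 3.4041; C = log2(1 + SNR_linear) = log2(1 + 3.4041) = 2.1388

2.1388 bits/channel use


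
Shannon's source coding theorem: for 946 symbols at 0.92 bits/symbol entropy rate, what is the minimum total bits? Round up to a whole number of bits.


Minimum bits >= n * H = 946 * 0.92 = 870.32, rounded up to a whole number of bits = 871

871 bits


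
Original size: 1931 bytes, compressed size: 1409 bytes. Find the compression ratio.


Ratio = original / compressed = 1931 / 1409 = 1.3705

1.3705


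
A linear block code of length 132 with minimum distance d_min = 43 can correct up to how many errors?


Correction capability = floor((d-1)/2) = floor((43-1)/2) = 21

21 errors


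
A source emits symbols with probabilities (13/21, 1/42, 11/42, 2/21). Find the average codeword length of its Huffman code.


Huffman construction (repeatedly merge the two least-probable nodes; each merge adds 1 bit to every symbol beneath it): 1/42 + 2/21 = 5/42; 5/42 + 11/42 = 8/21; 8/21 + 13/21 = 1. Resulting codeword lengths (in the order the probabilities were given): (1, 3, 2, 3). L_avg = sum(p_i * l_i) = 13/21*1 + 1/42*3 + 11/42*2 + 2/21*3 = 3/2 = 1.5

1.5 bits


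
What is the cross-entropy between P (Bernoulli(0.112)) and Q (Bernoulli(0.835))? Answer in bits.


H(P,Q) = -p*log2(q) - (1-p)*log2(1-q). -0.112*log2(0.835) = 0.029137; -0.888*log2(0.165) = 2.308322. H(P,Q) = 0.029137 + 2.308322 = 2.3375

2.3375 bits


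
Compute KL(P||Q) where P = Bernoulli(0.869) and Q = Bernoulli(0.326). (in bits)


KL = p*log2(p/q) + (1-p)*log2((1-p)/(1-q)) = 0.869*log2(0.869/0.326) + 0.131*log2(0.131/0.674) = 0.9196

0.9196 bits


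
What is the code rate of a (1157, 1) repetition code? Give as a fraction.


Rate = k/n = 1/1157

1/1157


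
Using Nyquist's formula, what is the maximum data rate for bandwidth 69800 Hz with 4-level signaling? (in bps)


Rate = 2 * B * log2(M) = 2 * 69800 * 2.0 = 279200.0

279200.0 bps


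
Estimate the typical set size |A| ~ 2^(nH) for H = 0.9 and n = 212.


log2|A_typical| = nH = 212 * 0.9 = 190.8, so |A_typical| ~ 2^190.8 = 2.732e+57

2.732e+57


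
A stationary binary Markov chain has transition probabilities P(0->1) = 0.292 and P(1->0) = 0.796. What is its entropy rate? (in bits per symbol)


Stationary distribution: pi_0 = p10/(p01+p10) = 0.7316, pi_1 = 0.2684. Entropy rate H' = pi_0*H(p01) + pi_1*H(p10) = 0.7316*0.8713 + 0.2684*0.7299 = 0.8333

0.8333 bits/symbol


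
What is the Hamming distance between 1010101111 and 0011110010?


Count differing positions: ^ . . ^ . ^ ^ ^ . ^ = 6 differences

6


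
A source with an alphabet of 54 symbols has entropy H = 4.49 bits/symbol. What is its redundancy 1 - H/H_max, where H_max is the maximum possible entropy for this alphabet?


H_max = log2(K) = log2(54) = 5.7549 bits/symbol. Redundancy = 1 - H/H_max = 1 - 4.49/5.7549 = 1 - 0.7802 = 0.2198

0.2198


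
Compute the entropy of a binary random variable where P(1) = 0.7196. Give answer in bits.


H = -p*log2(p) - (1-p)*log2(1-p). -0.7196*log2(0.7196) = 0.341618; -0.2804*log2(0.2804) = 0.514377. H = 0.341618 + 0.514377 = 0.856

0.856 bits


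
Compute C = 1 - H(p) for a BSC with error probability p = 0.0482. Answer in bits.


H(p) = -p*log2(p) - (1-p)*log2(1-p) = -0.0482*log2(0.0482) - 0.9518*log2(0.9518) = 0.210866 + 0.067834 = 0.2787. C = 1 - H(p) = 1 - 0.2787 = 0.7213

0.7213 bits


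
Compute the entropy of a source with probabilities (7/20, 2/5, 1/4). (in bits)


H = -sum(p_i * log2(p_i)). Terms: -(7/20)*log2(7/20) = 0.530101; -(2/5)*log2(2/5) = 0.528771; -(1/4)*log2(1/4) = 0.500000. H = 0.530101 + 0.528771 + 0.500000 = 1.5589

1.5589 bits


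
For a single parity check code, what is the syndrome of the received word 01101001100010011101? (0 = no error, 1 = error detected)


Syndrome = XOR of all bits = 0 XOR 1 XOR 1 XOR 0 XOR 1 XOR 0 XOR 0 XOR 1 XOR 1 XOR 0 XOR 0 XOR 0 XOR 1 XOR 0 XOR 0 XOR 1 XOR 1 XOR 1 XOR 0 XOR 1 = 0

0


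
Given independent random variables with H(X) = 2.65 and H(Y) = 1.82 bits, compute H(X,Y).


For independent variables, H(X,Y) = H(X) + H(Y) = 2.65 + 1.82 = 4.47

4.47 bits


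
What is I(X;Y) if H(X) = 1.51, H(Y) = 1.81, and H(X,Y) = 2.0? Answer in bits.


I(X;Y) = H(X) + H(Y) - H(X,Y) = 1.51 + 1.81 - 2.0 = 1.32

1.32 bits


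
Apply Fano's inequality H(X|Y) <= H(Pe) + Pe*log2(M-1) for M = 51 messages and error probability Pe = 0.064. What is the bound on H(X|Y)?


H(Pe) = -Pe*log2(Pe) - (1-Pe)*log2(1-Pe) = -0.064*log2(0.064) - 0.936*log2(0.936) = 0.253810 + 0.089313 = 0.3431. Pe*log2(M-1) = 0.064*log2(50) = 0.361207. Bound = H(Pe) + Pe*log2(M-1) = 0.253810 + 0.089313 + 0.361207 = 0.7043

0.7043 bits


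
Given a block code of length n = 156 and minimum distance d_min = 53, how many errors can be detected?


Detection capability = d_min - 1 = 53 - 1 = 52

52 errors


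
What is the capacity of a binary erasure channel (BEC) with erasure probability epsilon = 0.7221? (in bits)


C = 1 - epsilon = 1 - 0.7221 = 0.2779

0.2779 bits


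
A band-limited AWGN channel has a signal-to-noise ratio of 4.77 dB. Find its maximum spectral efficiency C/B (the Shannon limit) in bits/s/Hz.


SNR_linear = 10^(4.77/10) = 2.9992; C/B = log2(1 + SNR_linear) = log2(1 + 2.9992) = 1.9997

1.9997 bits/s/Hz


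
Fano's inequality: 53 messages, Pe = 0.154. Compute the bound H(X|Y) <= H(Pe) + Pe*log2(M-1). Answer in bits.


H(Pe) = -Pe*log2(Pe) - (1-Pe)*log2(1-Pe) = -0.154*log2(0.154) - 0.846*log2(0.846) = 0.415646 + 0.204115 = 0.6198. Pe*log2(M-1) = 0.154*log2(52) = 0.877868. Bound = H(Pe) + Pe*log2(M-1) = 0.415646 + 0.204115 + 0.877868 = 1.4976

1.4976 bits


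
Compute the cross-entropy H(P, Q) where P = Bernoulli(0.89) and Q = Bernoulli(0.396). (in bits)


H(P,Q) = -p*log2(q) - (1-p)*log2(1-q). -0.89*log2(0.396) = 1.189421; -0.11*log2(0.604) = 0.080012. H(P,Q) = 1.189421 + 0.080012 = 1.2694

1.2694 bits


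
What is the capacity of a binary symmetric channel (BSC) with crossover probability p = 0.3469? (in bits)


H(p) = -p*log2(p) - (1-p)*log2(1-p) = -0.3469*log2(0.3469) - 0.6531*log2(0.6531) = 0.529858 + 0.401411 = 0.9313. C = 1 - H(p) = 1 - 0.9313 = 0.0687

0.0687 bits


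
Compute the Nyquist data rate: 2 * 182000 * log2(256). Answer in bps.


Rate = 2 * B * log2(M) = 2 * 182000 * 8.0 = 2912000.0

2912000.0 bps


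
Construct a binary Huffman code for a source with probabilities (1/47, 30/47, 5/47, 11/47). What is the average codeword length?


Huffman construction (repeatedly merge the two least-probable nodes; each merge adds 1 bit to every symbol beneath it): 1/47 + 5/47 = 6/47; 6/47 + 11/47 = 17/47; 17/47 + 30/47 = 1. Resulting codeword lengths (in the order the probabilities were given): (3, 1, 3, 2). L_avg = sum(p_i * l_i) = 1/47*3 + 30/47*1 + 5/47*3 + 11/47*2 = 70/47 = 1.4894

1.4894 bits


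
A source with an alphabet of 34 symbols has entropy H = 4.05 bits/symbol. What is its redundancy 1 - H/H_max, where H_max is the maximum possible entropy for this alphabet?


H_max = log2(K) = log2(34) = 5.0875 bits/symbol. Redundancy = 1 - H/H_max = 1 - 4.05/5.0875 = 1 - 0.7961 = 0.2039

0.2039


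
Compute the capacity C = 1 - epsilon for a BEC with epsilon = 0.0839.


C = 1 - epsilon = 1 - 0.0839 = 0.9161

0.9161 bits


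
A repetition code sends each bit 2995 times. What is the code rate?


Rate = k/n = 1/2995

1/2995


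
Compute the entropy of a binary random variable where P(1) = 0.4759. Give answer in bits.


H = -p*log2(p) - (1-p)*log2(1-p). -0.4759*log2(0.4759) = 0.509817; -0.5241*log2(0.5241) = 0.488506. H = 0.509817 + 0.488506 = 0.9983

0.9983 bits


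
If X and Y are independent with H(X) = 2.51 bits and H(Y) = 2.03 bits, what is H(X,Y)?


For independent variables, H(X,Y) = H(X) + H(Y) = 2.51 + 2.03 = 4.54

4.54 bits


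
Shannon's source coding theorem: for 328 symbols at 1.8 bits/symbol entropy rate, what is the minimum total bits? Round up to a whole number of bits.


Minimum bits >= n * H = 328 * 1.8 = 590.4, rounded up to a whole number of bits = 591

591 bits


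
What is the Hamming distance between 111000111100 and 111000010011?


Count differing positions: . . . . . . ^ . ^ ^ ^ ^ = 5 differences

5


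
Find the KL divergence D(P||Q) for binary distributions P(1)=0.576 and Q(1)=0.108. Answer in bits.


KL = p*log2(p/q) + (1-p)*log2((1-p)/(1-q)) = 0.576*log2(0.576/0.108) + 0.424*log2(0.424/0.892) = 0.9361

0.9361 bits


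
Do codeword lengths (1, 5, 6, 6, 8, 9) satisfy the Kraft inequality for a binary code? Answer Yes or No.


Kraft sum = sum(2^(-l_i)) = 0.5684, need <= 1. Result: satisfied (a binary prefix-free code with these lengths exists)

Yes


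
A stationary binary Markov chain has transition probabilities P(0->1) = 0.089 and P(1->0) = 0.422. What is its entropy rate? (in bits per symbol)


Stationary distribution: pi_0 = p10/(p01+p10) = 0.8258, pi_1 = 0.1742. Entropy rate H' = pi_0*H(p01) + pi_1*H(p10) = 0.8258*0.4331 + 0.1742*0.9824 = 0.5288

0.5288 bits/symbol


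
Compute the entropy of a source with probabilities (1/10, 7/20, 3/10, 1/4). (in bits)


H = -sum(p_i * log2(p_i)). Terms: -(1/10)*log2(1/10) = 0.332193; -(7/20)*log2(7/20) = 0.530101; -(3/10)*log2(3/10) = 0.521090; -(1/4)*log2(1/4) = 0.500000. H = 0.332193 + 0.530101 + 0.521090 + 0.500000 = 1.8834

1.8834 bits


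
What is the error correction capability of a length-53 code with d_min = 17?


Correction capability = floor((d-1)/2) = floor((17-1)/2) = 8

8 errors


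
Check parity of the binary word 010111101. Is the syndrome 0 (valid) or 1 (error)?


Syndrome = XOR of all bits = 0 XOR 1 XOR 0 XOR 1 XOR 1 XOR 1 XOR 1 XOR 0 XOR 1 = 0

0


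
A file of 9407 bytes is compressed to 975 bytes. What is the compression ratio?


Ratio = original / compressed = 9407 / 975 = 9.6482

9.6482


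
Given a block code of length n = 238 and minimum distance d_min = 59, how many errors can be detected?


Detection capability = d_min - 1 = 59 - 1 = 58

58 errors


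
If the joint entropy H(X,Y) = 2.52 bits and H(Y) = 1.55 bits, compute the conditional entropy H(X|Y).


H(X|Y) = H(X,Y) - H(Y) = 2.52 - 1.55 = 0.97

0.97 bits


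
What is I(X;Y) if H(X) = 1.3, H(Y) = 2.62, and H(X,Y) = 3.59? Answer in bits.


I(X;Y) = H(X) + H(Y) - H(X,Y) = 1.3 + 2.62 - 3.59 = 0.33

0.33 bits
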